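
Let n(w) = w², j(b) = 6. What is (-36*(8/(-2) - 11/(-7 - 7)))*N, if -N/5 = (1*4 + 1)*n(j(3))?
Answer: -729000/7 ≈ -1.0414e+5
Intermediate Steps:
N = -900 (N = -5*(1*4 + 1)*6² = -5*(4 + 1)*36 = -25*36 = -5*180 = -900)
(-36*(8/(-2) - 11/(-7 - 7)))*N = -36*(8/(-2) - 11/(-7 - 7))*(-900) = -36*(8*(-½) - 11/(-14))*(-900) = -36*(-4 - 11*(-1/14))*(-900) = -36*(-4 + 11/14)*(-900) = -36*(-45/14)*(-900) = (810/7)*(-900) = -729000/7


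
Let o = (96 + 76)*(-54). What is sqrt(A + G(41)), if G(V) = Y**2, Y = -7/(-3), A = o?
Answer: I*sqrt(83543)/3 ≈ 96.346*I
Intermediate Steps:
o = -9288 (o = 172*(-54) = -9288)
A = -9288
Y = 7/3 (Y = -7*(-1/3) = 7/3 ≈ 2.3333)
G(V) = 49/9 (G(V) = (7/3)**2 = 49/9)
sqrt(A + G(41)) = sqrt(-9288 + 49/9) = sqrt(-83543/9) = I*sqrt(83543)/3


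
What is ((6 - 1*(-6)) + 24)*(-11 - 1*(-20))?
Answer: 324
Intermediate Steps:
((6 - 1*(-6)) + 24)*(-11 - 1*(-20)) = ((6 + 6) + 24)*(-11 + 20) = (12 + 24)*9 = 36*9 = 324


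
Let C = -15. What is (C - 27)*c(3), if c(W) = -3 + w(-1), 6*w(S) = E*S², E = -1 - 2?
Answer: 147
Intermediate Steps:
E = -3
w(S) = -S²/2 (w(S) = (-3*S²)/6 = -S²/2)
c(W) = -7/2 (c(W) = -3 - ½*(-1)² = -3 - ½*1 = -3 - ½ = -7/2)
(C - 27)*c(3) = (-15 - 27)*(-7/2) = -42*(-7/2) = 147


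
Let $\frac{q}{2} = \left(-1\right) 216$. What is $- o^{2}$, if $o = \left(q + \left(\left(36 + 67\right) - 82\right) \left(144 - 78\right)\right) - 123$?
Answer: $-690561$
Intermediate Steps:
$q = -432$ ($q = 2 \left(\left(-1\right) 216\right) = 2 \left(-216\right) = -432$)
$o = 831$ ($o = \left(-432 + \left(\left(36 + 67\right) - 82\right) \left(144 - 78\right)\right) - 123 = \left(-432 + \left(103 - 82\right) 66\right) - 123 = \left(-432 + 21 \cdot 66\right) - 123 = \left(-432 + 1386\right) - 123 = 954 - 123 = 831$)
$- o^{2} = - 831^{2} = \left(-1\right) 690561 = -690561$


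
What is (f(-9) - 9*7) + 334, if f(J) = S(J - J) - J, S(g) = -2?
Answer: 278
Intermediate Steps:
f(J) = -2 - J
(f(-9) - 9*7) + 334 = ((-2 - 1*(-9)) - 9*7) + 334 = ((-2 + 9) - 1*63) + 334 = (7 - 63) + 334 = -56 + 334 = 278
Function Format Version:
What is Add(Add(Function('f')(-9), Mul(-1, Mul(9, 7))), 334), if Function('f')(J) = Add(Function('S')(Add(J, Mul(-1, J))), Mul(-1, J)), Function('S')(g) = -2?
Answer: 278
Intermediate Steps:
Function('f')(J) = Add(-2, Mul(-1, J))
Add(Add(Function('f')(-9), Mul(-1, Mul(9, 7))), 334) = Add(Add(Add(-2, Mul(-1, -9)), Mul(-1, Mul(9, 7))), 334) = Add(Add(Add(-2, 9), Mul(-1, 63)), 334) = Add(Add(7, -63), 334) = Add(-56, 334) = 278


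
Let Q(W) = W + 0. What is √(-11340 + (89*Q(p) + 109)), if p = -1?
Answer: 2*I*√2830 ≈ 106.4*I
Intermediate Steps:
Q(W) = W
√(-11340 + (89*Q(p) + 109)) = √(-11340 + (89*(-1) + 109)) = √(-11340 + (-89 + 109)) = √(-11340 + 20) = √(-11320) = 2*I*√2830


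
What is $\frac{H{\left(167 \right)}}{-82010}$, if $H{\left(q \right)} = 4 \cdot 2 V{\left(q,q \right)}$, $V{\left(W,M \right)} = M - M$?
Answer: $0$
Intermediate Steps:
$V{\left(W,M \right)} = 0$
$H{\left(q \right)} = 0$ ($H{\left(q \right)} = 4 \cdot 2 \cdot 0 = 8 \cdot 0 = 0$)
$\frac{H{\left(167 \right)}}{-82010} = \frac{0}{-82010} = 0 \left(- \frac{1}{82010}\right) = 0$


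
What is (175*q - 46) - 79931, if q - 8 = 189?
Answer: -45502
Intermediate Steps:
q = 197 (q = 8 + 189 = 197)
(175*q - 46) - 79931 = (175*197 - 46) - 79931 = (34475 - 46) - 79931 = 34429 - 79931 = -45502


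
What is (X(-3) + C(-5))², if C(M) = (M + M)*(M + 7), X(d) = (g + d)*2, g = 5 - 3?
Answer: 484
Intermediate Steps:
g = 2
X(d) = 4 + 2*d (X(d) = (2 + d)*2 = 4 + 2*d)
C(M) = 2*M*(7 + M) (C(M) = (2*M)*(7 + M) = 2*M*(7 + M))
(X(-3) + C(-5))² = ((4 + 2*(-3)) + 2*(-5)*(7 - 5))² = ((4 - 6) + 2*(-5)*2)² = (-2 - 20)² = (-22)² = 484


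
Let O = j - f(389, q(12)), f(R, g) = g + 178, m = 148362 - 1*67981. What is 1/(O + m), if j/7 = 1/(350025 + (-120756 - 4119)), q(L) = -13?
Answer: 225150/18060632407 ≈ 1.2466e-5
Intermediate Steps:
m = 80381 (m = 148362 - 67981 = 80381)
f(R, g) = 178 + g
j = 7/225150 (j = 7/(350025 + (-120756 - 4119)) = 7/(350025 - 124875) = 7/225150 ≈ 3.1090e-5)
O = -37149743/225150 (O = 7/225150 - (178 - 13) = 7/225150 - 1*165 = 7/225150 - 165 = -37149743/225150 ≈ -165.00)
1/(O + m) = 1/(-37149743/225150 + 80381) = 1/(18060632407/225150) = 225150/18060632407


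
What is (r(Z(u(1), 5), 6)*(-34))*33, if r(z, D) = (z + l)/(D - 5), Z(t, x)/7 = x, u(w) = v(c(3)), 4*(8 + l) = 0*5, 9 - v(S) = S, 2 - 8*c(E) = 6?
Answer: -30294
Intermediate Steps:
c(E) = -½ (c(E) = ¼ - ⅛*6 = ¼ - ¾ = -½)
v(S) = 9 - S
l = -8 (l = -8 + (0*5)/4 = -8 + (¼)*0 = -8 + 0 = -8)
u(w) = 19/2 (u(w) = 9 - 1*(-½) = 9 + ½ = 19/2)
Z(t, x) = 7*x
r(z, D) = (-8 + z)/(-5 + D) (r(z, D) = (z - 8)/(D - 5) = (-8 + z)/(-5 + D))
(r(Z(u(1), 5), 6)*(-34))*33 = (((-8 + 7*5)/(-5 + 6))*(-34))*33 = (((-8 + 35)/1)*(-34))*33 = ((1*27)*(-34))*33 = (27*(-34))*33 = -918*33 = -30294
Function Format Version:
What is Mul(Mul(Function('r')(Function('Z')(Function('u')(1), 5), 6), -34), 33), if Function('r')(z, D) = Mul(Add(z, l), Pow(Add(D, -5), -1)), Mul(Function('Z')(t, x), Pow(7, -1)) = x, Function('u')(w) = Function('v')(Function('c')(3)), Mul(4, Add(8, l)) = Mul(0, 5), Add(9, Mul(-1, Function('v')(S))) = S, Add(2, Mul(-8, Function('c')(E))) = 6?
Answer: -30294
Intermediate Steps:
Function('c')(E) = Rational(-1, 2) (Function('c')(E) = Add(Rational(1, 4), Mul(Rational(-1, 8), 6)) = Add(Rational(1, 4), Rational(-3, 4)) = Rational(-1, 2))
Function('v')(S) = Add(9, Mul(-1, S))
l = -8 (l = Add(-8, Mul(Rational(1, 4), Mul(0, 5))) = Add(-8, Mul(Rational(1, 4), 0)) = Add(-8, 0) = -8)
Function('u')(w) = Rational(19, 2) (Function('u')(w) = Add(9, Mul(-1, Rational(-1, 2))) = Add(9, Rational(1, 2)) = Rational(19, 2))
Function('Z')(t, x) = Mul(7, x)
Function('r')(z, D) = Mul(Pow(Add(-5, D), -1), Add(-8, z)) (Function('r')(z, D) = Mul(Add(z, -8), Pow(Add(D, -5), -1)) = Mul(Add(-8, z), Pow(Add(-5, D), -1)) = Mul(Pow(Add(-5, D), -1), Add(-8, z)))
Mul(Mul(Function('r')(Function('Z')(Function('u')(1), 5), 6), -34), 33) = Mul(Mul(Mul(Pow(Add(-5, 6), -1), Add(-8, Mul(7, 5))), -34), 33) = Mul(Mul(Mul(Pow(1, -1), Add(-8, 35)), -34), 33) = Mul(Mul(Mul(1, 27), -34), 33) = Mul(Mul(27, -34), 33) = Mul(-918, 33) = -30294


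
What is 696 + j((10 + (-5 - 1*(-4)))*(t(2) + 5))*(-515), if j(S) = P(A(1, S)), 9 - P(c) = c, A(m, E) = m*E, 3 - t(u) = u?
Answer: 23871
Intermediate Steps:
t(u) = 3 - u
A(m, E) = E*m
P(c) = 9 - c
j(S) = 9 - S
696 + j((10 + (-5 - 1*(-4)))*(t(2) + 5))*(-515) = 696 + (9 - (10 + (-5 - 1*(-4)))*((3 - 1*2) + 5))*(-515) = 696 + (9 - (10 + (-5 + 4))*((3 - 2) + 5))*(-515) = 696 + (9 - (10 - 1)*(1 + 5))*(-515) = 696 + (9 - 9*6)*(-515) = 696 + (9 - 1*54)*(-515) = 696 + (9 - 54)*(-515) = 696 - 45*(-515) = 696 + 23175 = 23871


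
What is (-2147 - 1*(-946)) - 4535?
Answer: -5736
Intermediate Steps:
(-2147 - 1*(-946)) - 4535 = (-2147 + 946) - 4535 = -1201 - 4535 = -5736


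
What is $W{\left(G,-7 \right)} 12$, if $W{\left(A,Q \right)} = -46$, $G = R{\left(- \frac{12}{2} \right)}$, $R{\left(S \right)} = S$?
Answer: $-552$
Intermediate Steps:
$G = -6$ ($G = - \frac{12}{2} = \left(-12\right) \frac{1}{2} = -6$)
$W{\left(G,-7 \right)} 12 = \left(-46\right) 12 = -552$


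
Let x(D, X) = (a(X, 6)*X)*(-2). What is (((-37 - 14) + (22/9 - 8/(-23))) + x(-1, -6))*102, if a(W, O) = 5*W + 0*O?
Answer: -2872966/69 ≈ -41637.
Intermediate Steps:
a(W, O) = 5*W (a(W, O) = 5*W + 0 = 5*W)
x(D, X) = -10*X**2 (x(D, X) = ((5*X)*X)*(-2) = (5*X**2)*(-2) = -10*X**2)
(((-37 - 14) + (22/9 - 8/(-23))) + x(-1, -6))*102 = (((-37 - 14) + (22/9 - 8/(-23))) - 10*(-6)**2)*102 = ((-51 + (22*(1/9) - 8*(-1/23))) - 10*36)*102 = ((-51 + (22/9 + 8/23)) - 360)*102 = ((-51 + 578/207) - 360)*102 = (-9979/207 - 360)*102 = -84499/207*102 = -2872966/69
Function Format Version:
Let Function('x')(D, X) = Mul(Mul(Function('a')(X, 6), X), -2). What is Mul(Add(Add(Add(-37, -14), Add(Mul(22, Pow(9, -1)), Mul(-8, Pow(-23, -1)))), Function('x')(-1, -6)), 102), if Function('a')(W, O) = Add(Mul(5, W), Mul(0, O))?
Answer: Rational(-2872966, 69) ≈ -41637.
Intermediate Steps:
Function('a')(W, O) = Mul(5, W) (Function('a')(W, O) = Add(Mul(5, W), 0) = Mul(5, W))
Function('x')(D, X) = Mul(-10, Pow(X, 2)) (Function('x')(D, X) = Mul(Mul(Mul(5, X), X), -2) = Mul(Mul(5, Pow(X, 2)), -2) = Mul(-10, Pow(X, 2)))
Mul(Add(Add(Add(-37, -14), Add(Mul(22, Pow(9, -1)), Mul(-8, Pow(-23, -1)))), Function('x')(-1, -6)), 102) = Mul(Add(Add(Add(-37, -14), Add(Mul(22, Pow(9, -1)), Mul(-8, Pow(-23, -1)))), Mul(-10, Pow(-6, 2))), 102) = Mul(Add(Add(-51, Add(Mul(22, Rational(1, 9)), Mul(-8, Rational(-1, 23)))), Mul(-10, 36)), 102) = Mul(Add(Add(-51, Add(Rational(22, 9), Rational(8, 23))), -360), 102) = Mul(Add(Add(-51, Rational(578, 207)), -360), 102) = Mul(Add(Rational(-9979, 207), -360), 102) = Mul(Rational(-84499, 207), 102) = Rational(-2872966, 69)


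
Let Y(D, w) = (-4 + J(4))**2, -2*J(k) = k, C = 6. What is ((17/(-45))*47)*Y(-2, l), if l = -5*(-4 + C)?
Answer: -3196/5 ≈ -639.20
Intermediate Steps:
J(k) = -k/2
l = -10 (l = -5*(-4 + 6) = -5*2 = -10)
Y(D, w) = 36 (Y(D, w) = (-4 - 1/2*4)**2 = (-4 - 2)**2 = (-6)**2 = 36)
((17/(-45))*47)*Y(-2, l) = ((17/(-45))*47)*36 = ((17*(-1/45))*47)*36 = -17/45*47*36 = -799/45*36 = -3196/5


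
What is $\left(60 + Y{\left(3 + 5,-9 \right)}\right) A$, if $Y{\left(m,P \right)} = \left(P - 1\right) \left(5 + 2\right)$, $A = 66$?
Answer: $-660$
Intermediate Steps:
$Y{\left(m,P \right)} = -7 + 7 P$ ($Y{\left(m,P \right)} = \left(-1 + P\right) 7 = -7 + 7 P$)
$\left(60 + Y{\left(3 + 5,-9 \right)}\right) A = \left(60 + \left(-7 + 7 \left(-9\right)\right)\right) 66 = \left(60 - 70\right) 66 = \left(-10\right) 66 = -660$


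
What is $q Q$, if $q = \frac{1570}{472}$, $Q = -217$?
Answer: $- \frac{170345}{236} \approx -721.8$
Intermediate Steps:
$q = \frac{785}{236}$ ($q = 1570 \cdot \frac{1}{472} = \frac{785}{236} \approx 3.3263$)
$q Q = \frac{785}{236} \left(-217\right) = - \frac{170345}{236}$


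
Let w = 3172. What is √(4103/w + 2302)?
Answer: 21*√13137631/1586 ≈ 47.993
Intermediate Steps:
√(4103/w + 2302) = √(4103/3172 + 2302) = √(7306047/3172) = 21*√13137631/1586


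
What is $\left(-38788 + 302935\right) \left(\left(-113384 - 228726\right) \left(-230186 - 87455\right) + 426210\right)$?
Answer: $28704481704621840$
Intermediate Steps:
$\left(-38788 + 302935\right) \left(\left(-113384 - 228726\right) \left(-230186 - 87455\right) + 426210\right) = 264147 \left(\left(-342110\right) \left(-317641\right) + 426210\right) = 264147 \left(108668162510 + 426210\right) = 264147 \cdot 108668588720 = 28704481704621840$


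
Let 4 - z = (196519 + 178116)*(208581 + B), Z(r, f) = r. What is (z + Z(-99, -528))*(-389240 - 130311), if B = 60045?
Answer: 52285898955579355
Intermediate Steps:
z = -100636701506 (z = 4 - (196519 + 178116)*(208581 + 60045) = 4 - 374635*268626 = 4 - 1*100636701510 = 4 - 100636701510 = -100636701506)
(z + Z(-99, -528))*(-389240 - 130311) = (-100636701506 - 99)*(-389240 - 130311) = -100636701605*(-519551) = 52285898955579355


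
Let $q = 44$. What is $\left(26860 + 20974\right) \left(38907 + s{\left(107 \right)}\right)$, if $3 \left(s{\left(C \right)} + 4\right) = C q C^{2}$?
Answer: $\frac{2583925760234}{3} \approx 8.6131 \cdot 10^{11}$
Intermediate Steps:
$s{\left(C \right)} = -4 + \frac{44 C^{3}}{3}$ ($s{\left(C \right)} = -4 + \frac{C 44 C^{2}}{3} = -4 + \frac{44 C^{3}}{3}$)
$\left(26860 + 20974\right) \left(38907 + s{\left(107 \right)}\right) = \left(26860 + 20974\right) \left(38907 - \left(4 - \frac{44 \cdot 107^{3}}{3}\right)\right) = 47834 \left(38907 + \left(-4 + \frac{44}{3} \cdot 1225043\right)\right) = 47834 \left(38907 + \left(-4 + \frac{53901892}{3}\right)\right) = 47834 \left(38907 + \frac{53901880}{3}\right) = 47834 \cdot \frac{54018601}{3} = \frac{2583925760234}{3}$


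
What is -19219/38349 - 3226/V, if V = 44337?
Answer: -325275559/566759871 ≈ -0.57392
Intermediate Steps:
-19219/38349 - 3226/V = -19219/38349 - 3226/44337 = -325275559/566759871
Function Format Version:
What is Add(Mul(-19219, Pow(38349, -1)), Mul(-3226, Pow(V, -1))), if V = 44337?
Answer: Rational(-325275559, 566759871) ≈ -0.57392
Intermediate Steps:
Add(Mul(-19219, Pow(38349, -1)), Mul(-3226, Pow(V, -1))) = Add(Mul(-19219, Pow(38349, -1)), Mul(-3226, Pow(44337, -1))) = Add(Mul(-19219, Rational(1, 38349)), Mul(-3226, Rational(1, 44337))) = Add(Rational(-19219, 38349), Rational(-3226, 44337)) = Rational(-325275559, 566759871)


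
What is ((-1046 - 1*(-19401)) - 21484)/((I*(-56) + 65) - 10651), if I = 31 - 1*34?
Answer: 3129/10418 ≈ 0.30035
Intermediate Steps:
I = -3 (I = 31 - 34 = -3)
((-1046 - 1*(-19401)) - 21484)/((I*(-56) + 65) - 10651) = ((-1046 - 1*(-19401)) - 21484)/((-3*(-56) + 65) - 10651) = ((-1046 + 19401) - 21484)/((168 + 65) - 10651) = (18355 - 21484)/(233 - 10651) = -3129/(-10418) = -3129*(-1/10418) = 3129/10418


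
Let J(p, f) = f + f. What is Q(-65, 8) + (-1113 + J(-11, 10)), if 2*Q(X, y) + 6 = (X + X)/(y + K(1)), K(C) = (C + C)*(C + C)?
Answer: -13217/12 ≈ -1101.4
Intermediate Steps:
K(C) = 4*C**2 (K(C) = (2*C)*(2*C) = 4*C**2)
Q(X, y) = -3 + X/(4 + y) (Q(X, y) = -3 + ((X + X)/(y + 4*1**2))/2 = -3 + ((2*X)/(y + 4*1))/2 = -3 + ((2*X)/(y + 4))/2 = -3 + ((2*X)/(4 + y))/2 = -3 + (2*X/(4 + y))/2 = -3 + X/(4 + y))
J(p, f) = 2*f
Q(-65, 8) + (-1113 + J(-11, 10)) = (-12 - 65 - 3*8)/(4 + 8) + (-1113 + 2*10) = (-12 - 65 - 24)/12 + (-1113 + 20) = (1/12)*(-101) - 1093 = -101/12 - 1093 = -13217/12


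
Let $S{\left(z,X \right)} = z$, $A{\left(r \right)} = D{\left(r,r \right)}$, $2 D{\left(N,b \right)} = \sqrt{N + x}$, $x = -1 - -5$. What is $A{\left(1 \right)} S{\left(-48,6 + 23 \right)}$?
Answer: $- 24 \sqrt{5} \approx -53.666$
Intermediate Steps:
$x = 4$ ($x = -1 + 5 = 4$)
$D{\left(N,b \right)} = \frac{\sqrt{4 + N}}{2}$ ($D{\left(N,b \right)} = \frac{\sqrt{N + 4}}{2} = \frac{\sqrt{4 + N}}{2}$)
$A{\left(r \right)} = \frac{\sqrt{4 + r}}{2}$
$A{\left(1 \right)} S{\left(-48,6 + 23 \right)} = \frac{\sqrt{4 + 1}}{2} \left(-48\right) = \frac{\sqrt{5}}{2} \left(-48\right) = - 24 \sqrt{5}$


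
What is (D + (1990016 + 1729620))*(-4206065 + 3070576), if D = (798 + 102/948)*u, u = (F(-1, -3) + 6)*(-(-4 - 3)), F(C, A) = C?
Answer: -672341230840247/158 ≈ -4.2553e+12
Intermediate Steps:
u = 35 (u = (-1 + 6)*(-(-4 - 3)) = 5*(-1*(-7)) = 5*7 = 35)
D = 4413535/158 (D = (798 + 102/948)*35 = (798 + 102*(1/948))*35 = (798 + 17/158)*35 = (126101/158)*35 = 4413535/158 ≈ 27934.)
(D + (1990016 + 1729620))*(-4206065 + 3070576) = (4413535/158 + (1990016 + 1729620))*(-4206065 + 3070576) = (4413535/158 + 3719636)*(-1135489) = (592116023/158)*(-1135489) = -672341230840247/158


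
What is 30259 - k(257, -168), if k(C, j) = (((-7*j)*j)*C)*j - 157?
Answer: -8530165552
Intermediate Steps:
k(C, j) = -157 - 7*C*j³ (k(C, j) = ((-7*j²)*C)*j - 157 = (-7*C*j²)*j - 157 = -7*C*j³ - 157 = -157 - 7*C*j³)
30259 - k(257, -168) = 30259 - (-157 - 7*257*(-168)³) = 30259 - (-157 - 7*257*(-4741632)) = 30259 - (-157 + 8530195968) = 30259 - 1*8530195811 = 30259 - 8530195811 = -8530165552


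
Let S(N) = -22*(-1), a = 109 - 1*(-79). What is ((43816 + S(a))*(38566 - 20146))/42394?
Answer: 403747980/21197 ≈ 19047.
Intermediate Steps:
a = 188 (a = 109 + 79 = 188)
S(N) = 22
((43816 + S(a))*(38566 - 20146))/42394 = ((43816 + 22)*(38566 - 20146))/42394 = (43838*18420)*(1/42394) = 807495960*(1/42394) = 403747980/21197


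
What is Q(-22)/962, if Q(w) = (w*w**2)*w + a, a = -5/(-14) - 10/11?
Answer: 36075339/148148 ≈ 243.51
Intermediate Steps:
a = -85/154 (a = -5*(-1/14) - 10*1/11 = 5/14 - 10/11 = -85/154 ≈ -0.55195)
Q(w) = -85/154 + w**4 (Q(w) = (w*w**2)*w - 85/154 = w**3*w - 85/154 = w**4 - 85/154 = -85/154 + w**4)
Q(-22)/962 = (-85/154 + (-22)**4)/962 = (-85/154 + 234256)*(1/962) = (36075339/154)*(1/962) = 36075339/148148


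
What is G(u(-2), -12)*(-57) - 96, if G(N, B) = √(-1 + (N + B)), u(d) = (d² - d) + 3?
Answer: -96 - 114*I ≈ -96.0 - 114.0*I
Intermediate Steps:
u(d) = 3 + d² - d
G(N, B) = √(-1 + B + N) (G(N, B) = √(-1 + (B + N)) = √(-1 + B + N))
G(u(-2), -12)*(-57) - 96 = √(-1 - 12 + (3 + (-2)² - 1*(-2)))*(-57) - 96 = √(-1 - 12 + (3 + 4 + 2))*(-57) - 96 = √(-1 - 12 + 9)*(-57) - 96 = √(-4)*(-57) - 96 = (2*I)*(-57) - 96 = -114*I - 96 = -96 - 114*I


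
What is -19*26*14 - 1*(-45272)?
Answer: 38356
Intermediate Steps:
-19*26*14 - 1*(-45272) = -494*14 + 45272 = -6916 + 45272 = 38356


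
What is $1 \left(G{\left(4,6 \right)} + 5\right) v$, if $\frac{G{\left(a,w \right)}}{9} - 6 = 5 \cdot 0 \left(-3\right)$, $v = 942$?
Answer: $55578$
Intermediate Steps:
$G{\left(a,w \right)} = 54$ ($G{\left(a,w \right)} = 54 + 9 \cdot 5 \cdot 0 \left(-3\right) = 54 + 9 \cdot 0 \left(-3\right) = 54 + 9 \cdot 0 = 54 + 0 = 54$)
$1 \left(G{\left(4,6 \right)} + 5\right) v = 1 \left(54 + 5\right) 942 = 1 \cdot 59 \cdot 942 = 59 \cdot 942 = 55578$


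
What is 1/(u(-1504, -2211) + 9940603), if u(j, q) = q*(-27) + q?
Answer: 1/9998089 ≈ 1.0002e-7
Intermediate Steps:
u(j, q) = -26*q (u(j, q) = -27*q + q = -26*q)
1/(u(-1504, -2211) + 9940603) = 1/(-26*(-2211) + 9940603) = 1/(57486 + 9940603) = 1/9998089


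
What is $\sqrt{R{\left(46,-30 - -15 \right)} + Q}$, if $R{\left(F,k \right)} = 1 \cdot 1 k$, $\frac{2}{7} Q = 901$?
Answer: $\frac{\sqrt{12554}}{2} \approx 56.022$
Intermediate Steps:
$Q = \frac{6307}{2}$ ($Q = \frac{7}{2} \cdot 901 = \frac{6307}{2} \approx 3153.5$)
$R{\left(F,k \right)} = k$ ($R{\left(F,k \right)} = 1 k = k$)
$\sqrt{R{\left(46,-30 - -15 \right)} + Q} = \sqrt{\left(-30 - -15\right) + \frac{6307}{2}} = \sqrt{\left(-30 + 15\right) + \frac{6307}{2}} = \sqrt{-15 + \frac{6307}{2}} = \sqrt{\frac{6277}{2}} = \frac{\sqrt{12554}}{2}$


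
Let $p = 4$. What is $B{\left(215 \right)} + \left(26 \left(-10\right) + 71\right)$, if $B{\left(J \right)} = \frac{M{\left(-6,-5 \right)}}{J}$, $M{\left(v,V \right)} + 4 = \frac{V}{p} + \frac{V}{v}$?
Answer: $- \frac{487673}{2580} \approx -189.02$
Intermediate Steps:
$M{\left(v,V \right)} = -4 + \frac{V}{4} + \frac{V}{v}$ ($M{\left(v,V \right)} = -4 + \left(\frac{V}{4} + \frac{V}{v}\right) = -4 + \frac{V}{4} + \frac{V}{v}$)
$B{\left(J \right)} = - \frac{53}{12 J}$ ($B{\left(J \right)} = \frac{-4 + \frac{1}{4} \left(-5\right) - \frac{5}{-6}}{J} = \frac{-4 - \frac{5}{4} - - \frac{5}{6}}{J} = \frac{-4 - \frac{5}{4} + \frac{5}{6}}{J} = - \frac{53}{12 J}$)
$B{\left(215 \right)} + \left(26 \left(-10\right) + 71\right) = - \frac{53}{12 \cdot 215} + \left(26 \left(-10\right) + 71\right) = \left(- \frac{53}{12}\right) \frac{1}{215} + \left(-260 + 71\right) = - \frac{53}{2580} - 189 = - \frac{487673}{2580}$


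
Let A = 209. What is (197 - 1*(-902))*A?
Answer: 229691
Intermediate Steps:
(197 - 1*(-902))*A = (197 - 1*(-902))*209 = (197 + 902)*209 = 1099*209 = 229691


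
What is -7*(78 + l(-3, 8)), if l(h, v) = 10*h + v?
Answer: -392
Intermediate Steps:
l(h, v) = v + 10*h
-7*(78 + l(-3, 8)) = -7*(78 + (8 + 10*(-3))) = -7*(78 + (8 - 30)) = -7*(78 - 22) = -7*56 = -392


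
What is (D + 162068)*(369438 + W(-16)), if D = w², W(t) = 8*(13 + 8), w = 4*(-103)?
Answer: 122639706072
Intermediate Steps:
w = -412
W(t) = 168 (W(t) = 8*21 = 168)
D = 169744 (D = (-412)² = 169744)
(D + 162068)*(369438 + W(-16)) = (169744 + 162068)*(369438 + 168) = 331812*369606 = 122639706072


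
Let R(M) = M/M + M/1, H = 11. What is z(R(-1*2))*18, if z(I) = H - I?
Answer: 216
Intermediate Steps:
R(M) = 1 + M (R(M) = 1 + M*1 = 1 + M)
z(I) = 11 - I
z(R(-1*2))*18 = (11 - (1 - 1*2))*18 = (11 - (1 - 2))*18 = (11 - 1*(-1))*18 = (11 + 1)*18 = 12*18 = 216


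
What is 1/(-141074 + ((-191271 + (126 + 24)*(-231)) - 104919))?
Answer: -1/471914 ≈ -2.1190e-6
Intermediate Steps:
1/(-141074 + ((-191271 + (126 + 24)*(-231)) - 104919)) = 1/(-141074 + ((-191271 + 150*(-231)) - 104919)) = 1/(-141074 + ((-191271 - 34650) - 104919)) = 1/(-141074 + (-225921 - 104919)) = 1/(-141074 - 330840) = 1/(-471914) = -1/471914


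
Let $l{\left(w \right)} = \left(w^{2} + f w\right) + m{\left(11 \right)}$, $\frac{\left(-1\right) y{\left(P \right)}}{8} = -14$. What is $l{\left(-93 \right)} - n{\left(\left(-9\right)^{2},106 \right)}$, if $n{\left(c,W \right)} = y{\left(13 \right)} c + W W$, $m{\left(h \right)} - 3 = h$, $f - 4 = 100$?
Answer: $-21317$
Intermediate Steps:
$f = 104$ ($f = 4 + 100 = 104$)
$y{\left(P \right)} = 112$ ($y{\left(P \right)} = \left(-8\right) \left(-14\right) = 112$)
$m{\left(h \right)} = 3 + h$
$l{\left(w \right)} = 14 + w^{2} + 104 w$ ($l{\left(w \right)} = \left(w^{2} + 104 w\right) + \left(3 + 11\right) = \left(w^{2} + 104 w\right) + 14 = 14 + w^{2} + 104 w$)
$n{\left(c,W \right)} = W^{2} + 112 c$ ($n{\left(c,W \right)} = 112 c + W W = 112 c + W^{2} = W^{2} + 112 c$)
$l{\left(-93 \right)} - n{\left(\left(-9\right)^{2},106 \right)} = \left(14 + \left(-93\right)^{2} + 104 \left(-93\right)\right) - \left(106^{2} + 112 \left(-9\right)^{2}\right) = \left(14 + 8649 - 9672\right) - \left(11236 + 112 \cdot 81\right) = -1009 - \left(11236 + 9072\right) = -1009 - 20308 = -21317$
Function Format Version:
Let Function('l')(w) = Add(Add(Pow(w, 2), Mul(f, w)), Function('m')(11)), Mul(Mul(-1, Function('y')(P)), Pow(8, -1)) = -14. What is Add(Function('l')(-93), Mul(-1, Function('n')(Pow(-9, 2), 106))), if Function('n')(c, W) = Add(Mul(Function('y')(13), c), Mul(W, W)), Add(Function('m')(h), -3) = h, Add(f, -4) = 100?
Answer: -21317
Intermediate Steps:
f = 104 (f = Add(4, 100) = 104)
Function('y')(P) = 112 (Function('y')(P) = Mul(-8, -14) = 112)
Function('m')(h) = Add(3, h)
Function('l')(w) = Add(14, Pow(w, 2), Mul(104, w)) (Function('l')(w) = Add(Add(Pow(w, 2), Mul(104, w)), Add(3, 11)) = Add(Add(Pow(w, 2), Mul(104, w)), 14) = Add(14, Pow(w, 2), Mul(104, w)))
Function('n')(c, W) = Add(Pow(W, 2), Mul(112, c)) (Function('n')(c, W) = Add(Mul(112, c), Mul(W, W)) = Add(Mul(112, c), Pow(W, 2)) = Add(Pow(W, 2), Mul(112, c)))
Add(Function('l')(-93), Mul(-1, Function('n')(Pow(-9, 2), 106))) = Add(Add(14, Pow(-93, 2), Mul(104, -93)), Mul(-1, Add(Pow(106, 2), Mul(112, Pow(-9, 2))))) = Add(Add(14, 8649, -9672), Mul(-1, Add(11236, Mul(112, 81)))) = Add(-1009, Mul(-1, Add(11236, 9072))) = Add(-1009, Mul(-1, 20308)) = Add(-1009, -20308) = -21317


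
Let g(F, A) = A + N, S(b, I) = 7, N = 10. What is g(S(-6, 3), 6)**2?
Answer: 256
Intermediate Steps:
g(F, A) = 10 + A (g(F, A) = A + 10 = 10 + A)
g(S(-6, 3), 6)**2 = (10 + 6)**2 = 16**2 = 256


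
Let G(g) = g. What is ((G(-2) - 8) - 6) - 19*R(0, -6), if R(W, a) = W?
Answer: -16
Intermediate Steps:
((G(-2) - 8) - 6) - 19*R(0, -6) = ((-2 - 8) - 6) - 19*0 = (-10 - 6) + 0 = -16 + 0 = -16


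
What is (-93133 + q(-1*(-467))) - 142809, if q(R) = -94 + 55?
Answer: -235981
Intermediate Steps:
q(R) = -39
(-93133 + q(-1*(-467))) - 142809 = (-93133 - 39) - 142809 = -93172 - 142809 = -235981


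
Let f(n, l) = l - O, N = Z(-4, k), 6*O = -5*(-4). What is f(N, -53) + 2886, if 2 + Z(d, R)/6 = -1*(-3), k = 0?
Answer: 8489/3 ≈ 2829.7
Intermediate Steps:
O = 10/3 (O = (-5*(-4))/6 = (⅙)*20 = 10/3 ≈ 3.3333)
Z(d, R) = 6 (Z(d, R) = -12 + 6*(-1*(-3)) = -12 + 6*3 = -12 + 18 = 6)
N = 6
f(n, l) = -10/3 + l (f(n, l) = l - 1*10/3 = l - 10/3 = -10/3 + l)
f(N, -53) + 2886 = (-10/3 - 53) + 2886 = -169/3 + 2886 = 8489/3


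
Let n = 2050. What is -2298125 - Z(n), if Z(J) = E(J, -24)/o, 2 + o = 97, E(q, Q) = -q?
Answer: -43663965/19 ≈ -2.2981e+6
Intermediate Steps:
o = 95 (o = -2 + 97 = 95)
Z(J) = -J/95
-2298125 - Z(n) = -2298125 - (-1)*2050/95 = -2298125 - 1*(-410/19) = -2298125 + 410/19 = -43663965/19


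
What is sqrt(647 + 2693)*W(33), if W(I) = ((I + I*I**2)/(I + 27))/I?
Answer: 109*sqrt(835)/3 ≈ 1049.9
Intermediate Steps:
W(I) = (I + I**3)/(I*(27 + I)) (W(I) = ((I + I**3)/(27 + I))/I = (I + I**3)/(I*(27 + I)))
sqrt(647 + 2693)*W(33) = sqrt(647 + 2693)*((1 + 33**2)/(27 + 33)) = sqrt(3340)*((1 + 1089)/60) = (2*sqrt(835))*((1/60)*1090) = (2*sqrt(835))*(109/6) = 109*sqrt(835)/3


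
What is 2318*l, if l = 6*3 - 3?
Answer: 34770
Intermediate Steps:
l = 15 (l = 18 - 3 = 15)
2318*l = 2318*15 = 34770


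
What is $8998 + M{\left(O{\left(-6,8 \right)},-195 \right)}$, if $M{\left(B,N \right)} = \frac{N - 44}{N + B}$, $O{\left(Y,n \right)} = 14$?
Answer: $\frac{1628877}{181} \approx 8999.3$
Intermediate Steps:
$M{\left(B,N \right)} = \frac{-44 + N}{B + N}$
$8998 + M{\left(O{\left(-6,8 \right)},-195 \right)} = 8998 + \frac{-44 - 195}{14 - 195} = 8998 + \frac{1}{-181} \left(-239\right) = 8998 - - \frac{239}{181} = 8998 + \frac{239}{181} = \frac{1628877}{181}$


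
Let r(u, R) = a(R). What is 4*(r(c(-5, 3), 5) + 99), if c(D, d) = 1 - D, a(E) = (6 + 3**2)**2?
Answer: 1296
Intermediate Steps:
a(E) = 225 (a(E) = (6 + 9)**2 = 15**2 = 225)
r(u, R) = 225
4*(r(c(-5, 3), 5) + 99) = 4*(225 + 99) = 4*324 = 1296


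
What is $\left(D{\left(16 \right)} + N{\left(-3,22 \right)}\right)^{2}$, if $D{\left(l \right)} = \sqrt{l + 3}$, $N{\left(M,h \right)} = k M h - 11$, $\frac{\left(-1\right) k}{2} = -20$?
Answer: $\left(2651 - \sqrt{19}\right)^{2} \approx 7.0047 \cdot 10^{6}$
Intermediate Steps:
$k = 40$ ($k = \left(-2\right) \left(-20\right) = 40$)
$N{\left(M,h \right)} = -11 + 40 M h$ ($N{\left(M,h \right)} = 40 M h - 11 = -11 + 40 M h$)
$D{\left(l \right)} = \sqrt{3 + l}$
$\left(D{\left(16 \right)} + N{\left(-3,22 \right)}\right)^{2} = \left(\sqrt{3 + 16} + \left(-11 + 40 \left(-3\right) 22\right)\right)^{2} = \left(\sqrt{19} - 2651\right)^{2} = \left(-2651 + \sqrt{19}\right)^{2}$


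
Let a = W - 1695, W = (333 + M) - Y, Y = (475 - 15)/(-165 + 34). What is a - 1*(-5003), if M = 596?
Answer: 555507/131 ≈ 4240.5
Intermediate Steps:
Y = -460/131 (Y = 460/(-131) = 460*(-1/131) = -460/131 ≈ -3.5115)
W = 122159/131 (W = (333 + 596) - 1*(-460/131) = 929 + 460/131 = 122159/131 ≈ 932.51)
a = -99886/131 (a = 122159/131 - 1695 = -99886/131 ≈ -762.49)
a - 1*(-5003) = -99886/131 - 1*(-5003) = -99886/131 + 5003 = 555507/131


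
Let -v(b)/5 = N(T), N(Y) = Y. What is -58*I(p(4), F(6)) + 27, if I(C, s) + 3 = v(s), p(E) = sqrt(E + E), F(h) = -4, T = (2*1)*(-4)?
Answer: -2119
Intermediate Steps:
T = -8 (T = 2*(-4) = -8)
p(E) = sqrt(2)*sqrt(E) (p(E) = sqrt(2*E) = sqrt(2)*sqrt(E))
v(b) = 40 (v(b) = -5*(-8) = 40)
I(C, s) = 37 (I(C, s) = -3 + 40 = 37)
-58*I(p(4), F(6)) + 27 = -58*37 + 27 = -2146 + 27 = -2119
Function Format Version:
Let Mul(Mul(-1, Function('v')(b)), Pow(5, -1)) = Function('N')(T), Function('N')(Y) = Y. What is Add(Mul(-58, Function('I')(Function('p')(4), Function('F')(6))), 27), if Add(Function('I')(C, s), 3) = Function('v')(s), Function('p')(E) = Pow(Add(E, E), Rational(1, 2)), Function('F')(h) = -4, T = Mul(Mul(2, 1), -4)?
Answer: -2119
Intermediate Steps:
T = -8 (T = Mul(2, -4) = -8)
Function('p')(E) = Mul(Pow(2, Rational(1, 2)), Pow(E, Rational(1, 2))) (Function('p')(E) = Pow(Mul(2, E), Rational(1, 2)) = Mul(Pow(2, Rational(1, 2)), Pow(E, Rational(1, 2))))
Function('v')(b) = 40 (Function('v')(b) = Mul(-5, -8) = 40)
Function('I')(C, s) = 37 (Function('I')(C, s) = Add(-3, 40) = 37)
Add(Mul(-58, Function('I')(Function('p')(4), Function('F')(6))), 27) = Add(Mul(-58, 37), 27) = Add(-2146, 27) = -2119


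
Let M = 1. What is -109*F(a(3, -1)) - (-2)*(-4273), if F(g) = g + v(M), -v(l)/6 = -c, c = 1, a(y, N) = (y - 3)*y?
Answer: -9200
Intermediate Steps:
a(y, N) = y*(-3 + y) (a(y, N) = (-3 + y)*y = y*(-3 + y))
v(l) = 6 (v(l) = -(-6) = -6*(-1) = 6)
F(g) = 6 + g (F(g) = g + 6 = 6 + g)
-109*F(a(3, -1)) - (-2)*(-4273) = -109*(6 + 3*(-3 + 3)) - (-2)*(-4273) = -109*(6 + 3*0) - 1*8546 = -109*(6 + 0) - 8546 = -109*6 - 8546 = -654 - 8546 = -9200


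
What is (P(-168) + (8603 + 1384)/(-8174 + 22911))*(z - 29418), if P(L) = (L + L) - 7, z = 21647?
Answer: 39203171884/14737 ≈ 2.6602e+6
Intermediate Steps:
P(L) = -7 + 2*L (P(L) = 2*L - 7 = -7 + 2*L)
(P(-168) + (8603 + 1384)/(-8174 + 22911))*(z - 29418) = ((-7 + 2*(-168)) + (8603 + 1384)/(-8174 + 22911))*(21647 - 29418) = ((-7 - 336) + 9987/14737)*(-7771) = (-343 + 9987*(1/14737))*(-7771) = (-343 + 9987/14737)*(-7771) = -5044804/14737*(-7771) = 39203171884/14737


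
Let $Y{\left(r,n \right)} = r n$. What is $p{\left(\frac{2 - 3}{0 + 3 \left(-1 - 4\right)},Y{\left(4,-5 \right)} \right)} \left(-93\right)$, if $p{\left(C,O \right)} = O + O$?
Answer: $3720$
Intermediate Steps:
$Y{\left(r,n \right)} = n r$
$p{\left(C,O \right)} = 2 O$
$p{\left(\frac{2 - 3}{0 + 3 \left(-1 - 4\right)},Y{\left(4,-5 \right)} \right)} \left(-93\right) = 2 \left(\left(-5\right) 4\right) \left(-93\right) = 2 \left(-20\right) \left(-93\right) = \left(-40\right) \left(-93\right) = 3720$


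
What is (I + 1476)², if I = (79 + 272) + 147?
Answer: 3896676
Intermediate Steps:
I = 498 (I = 351 + 147 = 498)
(I + 1476)² = (498 + 1476)² = 1974² = 3896676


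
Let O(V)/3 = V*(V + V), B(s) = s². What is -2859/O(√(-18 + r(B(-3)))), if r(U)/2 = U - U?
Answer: 953/36 ≈ 26.472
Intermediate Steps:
r(U) = 0 (r(U) = 2*(U - U) = 2*0 = 0)
O(V) = 6*V² (O(V) = 3*(V*(V + V)) = 3*(V*(2*V)) = 3*(2*V²) = 6*V²)
-2859/O(√(-18 + r(B(-3)))) = -2859*1/(6*(-18 + 0)) = -2859/(6*(√(-18))²) = -2859/(6*(3*I*√2)²) = -2859/(6*(-18)) = -2859/(-108) = -2859*(-1/108) = 953/36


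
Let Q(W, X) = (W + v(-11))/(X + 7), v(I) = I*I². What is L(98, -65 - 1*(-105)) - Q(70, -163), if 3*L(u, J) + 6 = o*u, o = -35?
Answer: -13841/12 ≈ -1153.4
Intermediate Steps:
v(I) = I³
Q(W, X) = (-1331 + W)/(7 + X) (Q(W, X) = (W + (-11)³)/(X + 7) = (W - 1331)/(7 + X) = (-1331 + W)/(7 + X))
L(u, J) = -2 - 35*u/3 (L(u, J) = -2 + (-35*u)/3 = -2 - 35*u/3)
L(98, -65 - 1*(-105)) - Q(70, -163) = (-2 - 35/3*98) - (-1331 + 70)/(7 - 163) = (-2 - 3430/3) - (-1261)/(-156) = -3436/3 - (-1)*(-1261)/156 = -3436/3 - 1*97/12 = -3436/3 - 97/12 = -13841/12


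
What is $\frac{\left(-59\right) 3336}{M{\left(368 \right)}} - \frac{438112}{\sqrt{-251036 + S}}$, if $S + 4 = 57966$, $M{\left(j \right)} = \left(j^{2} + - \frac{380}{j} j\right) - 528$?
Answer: $- \frac{49206}{33629} + \frac{219056 i \sqrt{193074}}{96537} \approx -1.4632 + 997.06 i$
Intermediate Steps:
$M{\left(j \right)} = -908 + j^{2}$ ($M{\left(j \right)} = \left(j^{2} - 380\right) - 528 = \left(-380 + j^{2}\right) - 528 = -908 + j^{2}$)
$S = 57962$ ($S = -4 + 57966 = 57962$)
$\frac{\left(-59\right) 3336}{M{\left(368 \right)}} - \frac{438112}{\sqrt{-251036 + S}} = \frac{\left(-59\right) 3336}{-908 + 368^{2}} - \frac{438112}{\sqrt{-251036 + 57962}} = - \frac{196824}{-908 + 135424} - \frac{438112}{\sqrt{-193074}} = - \frac{196824}{134516} - \frac{438112}{i \sqrt{193074}} = \left(-196824\right) \frac{1}{134516} - 438112 \left(- \frac{i \sqrt{193074}}{193074}\right) = - \frac{49206}{33629} + \frac{219056 i \sqrt{193074}}{96537}$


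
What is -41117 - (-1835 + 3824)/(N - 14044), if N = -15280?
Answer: -1205712919/29324 ≈ -41117.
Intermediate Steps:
-41117 - (-1835 + 3824)/(N - 14044) = -41117 - (-1835 + 3824)/(-15280 - 14044) = -41117 - 1989/(-29324) = -41117 - 1989*(-1)/29324 = -41117 - 1*(-1989/29324) = -41117 + 1989/29324 = -1205712919/29324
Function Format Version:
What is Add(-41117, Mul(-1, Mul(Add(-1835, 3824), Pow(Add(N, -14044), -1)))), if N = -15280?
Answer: Rational(-1205712919, 29324) ≈ -41117.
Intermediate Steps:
Add(-41117, Mul(-1, Mul(Add(-1835, 3824), Pow(Add(N, -14044), -1)))) = Add(-41117, Mul(-1, Mul(Add(-1835, 3824), Pow(Add(-15280, -14044), -1)))) = Add(-41117, Mul(-1, Mul(1989, Pow(-29324, -1)))) = Add(-41117, Mul(-1, Mul(1989, Rational(-1, 29324)))) = Add(-41117, Mul(-1, Rational(-1989, 29324))) = Add(-41117, Rational(1989, 29324)) = Rational(-1205712919, 29324)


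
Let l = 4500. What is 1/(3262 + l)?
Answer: 1/7762 ≈ 0.00012883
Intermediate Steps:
1/(3262 + l) = 1/(3262 + 4500) = 1/7762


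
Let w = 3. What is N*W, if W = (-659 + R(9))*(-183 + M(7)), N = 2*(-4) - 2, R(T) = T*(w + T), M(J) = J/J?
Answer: -1002820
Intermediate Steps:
M(J) = 1
R(T) = T*(3 + T)
N = -10 (N = -8 - 2 = -10)
W = 100282 (W = (-659 + 9*(3 + 9))*(-183 + 1) = (-659 + 9*12)*(-182) = (-659 + 108)*(-182) = -551*(-182) = 100282)
N*W = -10*100282 = -1002820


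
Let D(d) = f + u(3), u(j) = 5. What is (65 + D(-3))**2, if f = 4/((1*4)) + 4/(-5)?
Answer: 123201/25 ≈ 4928.0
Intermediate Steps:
f = 1/5 (f = 4/4 + 4*(-1/5) = 4*(1/4) - 4/5 = 1 - 4/5 = 1/5 ≈ 0.20000)
D(d) = 26/5 (D(d) = 1/5 + 5 = 26/5)
(65 + D(-3))**2 = (65 + 26/5)**2 = (351/5)**2 = 123201/25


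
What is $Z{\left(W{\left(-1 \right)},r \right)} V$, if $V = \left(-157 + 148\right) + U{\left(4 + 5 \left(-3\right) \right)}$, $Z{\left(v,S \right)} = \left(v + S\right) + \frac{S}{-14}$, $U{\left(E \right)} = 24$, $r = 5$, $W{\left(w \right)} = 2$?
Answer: $\frac{1395}{14} \approx 99.643$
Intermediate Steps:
$Z{\left(v,S \right)} = v + \frac{13 S}{14}$ ($Z{\left(v,S \right)} = \left(S + v\right) + S \left(- \frac{1}{14}\right) = \left(S + v\right) - \frac{S}{14} = v + \frac{13 S}{14}$)
$V = 15$ ($V = \left(-157 + 148\right) + 24 = -9 + 24 = 15$)
$Z{\left(W{\left(-1 \right)},r \right)} V = \left(2 + \frac{13}{14} \cdot 5\right) 15 = \left(2 + \frac{65}{14}\right) 15 = \frac{93}{14} \cdot 15 = \frac{1395}{14}$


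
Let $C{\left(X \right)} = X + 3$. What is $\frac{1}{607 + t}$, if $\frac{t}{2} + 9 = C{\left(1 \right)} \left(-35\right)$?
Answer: $\frac{1}{309} \approx 0.0032362$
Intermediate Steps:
$C{\left(X \right)} = 3 + X$
$t = -298$ ($t = -18 + 2 \left(3 + 1\right) \left(-35\right) = -18 + 2 \cdot 4 \left(-35\right) = -18 + 2 \left(-140\right) = -18 - 280 = -298$)
$\frac{1}{607 + t} = \frac{1}{607 - 298} = \frac{1}{309}$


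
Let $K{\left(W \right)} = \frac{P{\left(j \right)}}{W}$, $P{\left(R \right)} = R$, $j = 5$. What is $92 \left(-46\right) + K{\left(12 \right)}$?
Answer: $- \frac{50779}{12} \approx -4231.6$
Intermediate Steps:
$K{\left(W \right)} = \frac{5}{W}$
$92 \left(-46\right) + K{\left(12 \right)} = 92 \left(-46\right) + \frac{5}{12} = -4232 + 5 \cdot \frac{1}{12} = -4232 + \frac{5}{12} = - \frac{50779}{12}$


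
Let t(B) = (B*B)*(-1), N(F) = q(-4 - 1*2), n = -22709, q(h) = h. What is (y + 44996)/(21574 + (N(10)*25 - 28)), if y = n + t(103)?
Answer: 5839/10698 ≈ 0.54580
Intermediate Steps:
N(F) = -6 (N(F) = -4 - 1*2 = -4 - 2 = -6)
t(B) = -B**2 (t(B) = B**2*(-1) = -B**2)
y = -33318 (y = -22709 - 1*103**2 = -22709 - 1*10609 = -22709 - 10609 = -33318)
(y + 44996)/(21574 + (N(10)*25 - 28)) = (-33318 + 44996)/(21574 + (-6*25 - 28)) = 11678/(21574 + (-150 - 28)) = 11678/(21574 - 178) = 11678/21396 = 11678*(1/21396) = 5839/10698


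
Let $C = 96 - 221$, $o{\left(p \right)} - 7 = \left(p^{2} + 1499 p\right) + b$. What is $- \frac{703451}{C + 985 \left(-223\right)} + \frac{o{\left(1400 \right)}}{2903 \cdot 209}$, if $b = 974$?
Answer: $\frac{119910675187}{12122405460} \approx 9.8917$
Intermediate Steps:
$o{\left(p \right)} = 981 + p^{2} + 1499 p$ ($o{\left(p \right)} = 7 + \left(\left(p^{2} + 1499 p\right) + 974\right) = 7 + \left(974 + p^{2} + 1499 p\right) = 981 + p^{2} + 1499 p$)
$C = -125$ ($C = 96 - 221 = -125$)
$- \frac{703451}{C + 985 \left(-223\right)} + \frac{o{\left(1400 \right)}}{2903 \cdot 209} = - \frac{703451}{-125 + 985 \left(-223\right)} + \frac{981 + 1400^{2} + 1499 \cdot 1400}{2903 \cdot 209} = - \frac{703451}{-125 - 219655} + \frac{981 + 1960000 + 2098600}{606727} = - \frac{703451}{-219780} + 4059581 \cdot \frac{1}{606727} = \left(-703451\right) \left(- \frac{1}{219780}\right) + \frac{4059581}{606727} = \frac{703451}{219780} + \frac{4059581}{606727} = \frac{119910675187}{12122405460}$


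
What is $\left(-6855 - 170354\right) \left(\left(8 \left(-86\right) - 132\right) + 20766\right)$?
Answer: $-3534610714$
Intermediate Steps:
$\left(-6855 - 170354\right) \left(\left(8 \left(-86\right) - 132\right) + 20766\right) = - 177209 \left(\left(-688 - 132\right) + 20766\right) = - 177209 \left(-820 + 20766\right) = \left(-177209\right) 19946 = -3534610714$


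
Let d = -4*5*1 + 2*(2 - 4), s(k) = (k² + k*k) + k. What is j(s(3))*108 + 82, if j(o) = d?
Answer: -2510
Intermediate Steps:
s(k) = k + 2*k² (s(k) = (k² + k²) + k = 2*k² + k = k + 2*k²)
d = -24 (d = -20*1 + 2*(-2) = -20 - 4 = -24)
j(o) = -24
j(s(3))*108 + 82 = -24*108 + 82 = -2592 + 82 = -2510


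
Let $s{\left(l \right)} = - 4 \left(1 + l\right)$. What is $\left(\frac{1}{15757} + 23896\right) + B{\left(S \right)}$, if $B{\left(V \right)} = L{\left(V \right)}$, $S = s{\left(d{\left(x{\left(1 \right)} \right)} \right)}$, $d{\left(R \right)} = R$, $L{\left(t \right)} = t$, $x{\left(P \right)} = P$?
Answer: $\frac{376403217}{15757} \approx 23888.0$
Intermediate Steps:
$s{\left(l \right)} = -4 - 4 l$
$S = -8$ ($S = -4 - 4 = -8$)
$B{\left(V \right)} = V$
$\left(\frac{1}{15757} + 23896\right) + B{\left(S \right)} = \left(\frac{1}{15757} + 23896\right) - 8 = \frac{376529273}{15757} - 8 = \frac{376403217}{15757}$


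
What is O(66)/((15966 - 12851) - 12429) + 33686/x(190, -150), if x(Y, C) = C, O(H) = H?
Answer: -78440326/349275 ≈ -224.58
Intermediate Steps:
O(66)/((15966 - 12851) - 12429) + 33686/x(190, -150) = 66/((15966 - 12851) - 12429) + 33686/(-150) = 66/(3115 - 12429) + 33686*(-1/150) = 66/(-9314) - 16843/75 = 66*(-1/9314) - 16843/75 = -33/4657 - 16843/75 = -78440326/349275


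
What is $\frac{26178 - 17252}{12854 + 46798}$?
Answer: $\frac{4463}{29826} \approx 0.14963$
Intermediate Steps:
$\frac{26178 - 17252}{12854 + 46798} = \frac{8926}{59652} = 8926 \cdot \frac{1}{59652} = \frac{4463}{29826}$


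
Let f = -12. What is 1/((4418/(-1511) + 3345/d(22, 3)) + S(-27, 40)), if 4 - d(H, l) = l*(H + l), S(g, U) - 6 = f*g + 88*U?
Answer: 107281/407663877 ≈ 0.00026316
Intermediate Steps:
S(g, U) = 6 - 12*g + 88*U (S(g, U) = 6 + (-12*g + 88*U) = 6 - 12*g + 88*U)
d(H, l) = 4 - l*(H + l)
1/((4418/(-1511) + 3345/d(22, 3)) + S(-27, 40)) = 1/((4418/(-1511) + 3345/(4 - 1*3² - 1*22*3)) + (6 - 12*(-27) + 88*40)) = 1/((4418*(-1/1511) + 3345/(4 - 1*9 - 66)) + (6 + 324 + 3520)) = 1/((-4418/1511 + 3345/(4 - 9 - 66)) + 3850) = 1/((-4418/1511 + 3345/(-71)) + 3850) = 1/((-4418/1511 + 3345*(-1/71)) + 3850) = 1/((-4418/1511 - 3345/71) + 3850) = 1/(-5367973/107281 + 3850) = 1/(407663877/107281) = 107281/407663877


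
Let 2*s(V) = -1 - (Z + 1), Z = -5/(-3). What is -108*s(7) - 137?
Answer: 61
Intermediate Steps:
Z = 5/3 (Z = -5*(-⅓) = 5/3 ≈ 1.6667)
s(V) = -11/6 (s(V) = (-1 - (5/3 + 1))/2 = (-1 - 1*8/3)/2 = (-1 - 8/3)/2 = (½)*(-11/3) = -11/6)
-108*s(7) - 137 = -108*(-11/6) - 137 = 198 - 137 = 61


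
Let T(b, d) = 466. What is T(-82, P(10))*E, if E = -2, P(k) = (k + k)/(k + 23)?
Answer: -932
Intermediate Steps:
P(k) = 2*k/(23 + k) (P(k) = (2*k)/(23 + k) = 2*k/(23 + k))
T(-82, P(10))*E = 466*(-2) = -932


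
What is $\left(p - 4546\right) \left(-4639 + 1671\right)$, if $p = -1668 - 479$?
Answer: $19864824$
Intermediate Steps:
$p = -2147$ ($p = -1668 - 479 = -2147$)
$\left(p - 4546\right) \left(-4639 + 1671\right) = \left(-2147 - 4546\right) \left(-4639 + 1671\right) = \left(-6693\right) \left(-2968\right) = 19864824$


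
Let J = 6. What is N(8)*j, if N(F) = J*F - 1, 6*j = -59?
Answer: -2773/6 ≈ -462.17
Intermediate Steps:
j = -59/6 (j = (⅙)*(-59) = -59/6 ≈ -9.8333)
N(F) = -1 + 6*F (N(F) = 6*F - 1 = -1 + 6*F)
N(8)*j = (-1 + 6*8)*(-59/6) = (-1 + 48)*(-59/6) = 47*(-59/6) = -2773/6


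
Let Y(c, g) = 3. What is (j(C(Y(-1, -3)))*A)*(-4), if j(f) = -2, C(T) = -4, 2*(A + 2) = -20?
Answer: -96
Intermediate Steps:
A = -12 (A = -2 + (½)*(-20) = -2 - 10 = -12)
(j(C(Y(-1, -3)))*A)*(-4) = -2*(-12)*(-4) = 24*(-4) = -96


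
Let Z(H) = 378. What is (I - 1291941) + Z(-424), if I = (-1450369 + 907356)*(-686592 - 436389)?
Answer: 609791990190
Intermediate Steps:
I = 609793281753 (I = -543013*(-1122981) = 609793281753)
(I - 1291941) + Z(-424) = (609793281753 - 1291941) + 378 = 609791989812 + 378 = 609791990190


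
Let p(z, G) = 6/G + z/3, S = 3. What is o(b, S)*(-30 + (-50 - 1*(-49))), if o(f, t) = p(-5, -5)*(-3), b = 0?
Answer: -1333/5 ≈ -266.60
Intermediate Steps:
p(z, G) = 6/G + z/3 (p(z, G) = 6/G + z*(⅓) = 6/G + z/3)
o(f, t) = 43/5 (o(f, t) = (6/(-5) + (⅓)*(-5))*(-3) = (6*(-⅕) - 5/3)*(-3) = (-6/5 - 5/3)*(-3) = -43/15*(-3) = 43/5)
o(b, S)*(-30 + (-50 - 1*(-49))) = 43*(-30 + (-50 - 1*(-49)))/5 = 43*(-30 + (-50 + 49))/5 = 43*(-30 - 1)/5 = (43/5)*(-31) = -1333/5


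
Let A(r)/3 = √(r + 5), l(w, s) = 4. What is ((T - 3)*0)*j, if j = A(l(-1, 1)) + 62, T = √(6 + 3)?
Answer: 0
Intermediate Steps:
T = 3 (T = √9 = 3)
A(r) = 3*√(5 + r) (A(r) = 3*√(r + 5) = 3*√(5 + r))
j = 71 (j = 3*√(5 + 4) + 62 = 3*√9 + 62 = 3*3 + 62 = 9 + 62 = 71)
((T - 3)*0)*j = ((3 - 3)*0)*71 = (0*0)*71 = 0*71 = 0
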